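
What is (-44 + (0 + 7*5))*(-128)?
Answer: 1152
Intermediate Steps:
(-44 + (0 + 7*5))*(-128) = (-44 + (0 + 35))*(-128) = (-44 + 35)*(-128) = -9*(-128) = 1152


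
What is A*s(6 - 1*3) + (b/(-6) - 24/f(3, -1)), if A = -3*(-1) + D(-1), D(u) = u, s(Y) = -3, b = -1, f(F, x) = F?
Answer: -83/6 ≈ -13.833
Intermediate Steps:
A = 2 (A = -3*(-1) - 1 = 3 - 1 = 2)
A*s(6 - 1*3) + (b/(-6) - 24/f(3, -1)) = 2*(-3) + (-1/(-6) - 24/3) = -6 + (-1*(-⅙) - 24*⅓) = -6 + (⅙ - 8) = -6 - 47/6 = -83/6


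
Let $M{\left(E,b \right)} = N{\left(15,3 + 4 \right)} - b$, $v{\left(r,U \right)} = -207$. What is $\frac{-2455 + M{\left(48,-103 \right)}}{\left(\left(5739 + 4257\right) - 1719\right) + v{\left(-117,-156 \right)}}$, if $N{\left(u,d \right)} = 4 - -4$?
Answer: $- \frac{1172}{4035} \approx -0.29046$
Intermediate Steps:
$N{\left(u,d \right)} = 8$ ($N{\left(u,d \right)} = 4 + 4 = 8$)
$M{\left(E,b \right)} = 8 - b$
$\frac{-2455 + M{\left(48,-103 \right)}}{\left(\left(5739 + 4257\right) - 1719\right) + v{\left(-117,-156 \right)}} = \frac{-2455 + \left(8 - -103\right)}{\left(\left(5739 + 4257\right) - 1719\right) - 207} = \frac{-2455 + \left(8 + 103\right)}{\left(9996 - 1719\right) - 207} = \frac{-2455 + 111}{8277 - 207} = - \frac{2344}{8070} = \left(-2344\right) \frac{1}{8070} = - \frac{1172}{4035}$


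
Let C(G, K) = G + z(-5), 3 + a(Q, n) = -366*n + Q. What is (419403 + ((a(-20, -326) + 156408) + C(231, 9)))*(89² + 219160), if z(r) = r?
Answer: 157896231730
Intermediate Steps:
a(Q, n) = -3 + Q - 366*n (a(Q, n) = -3 + (-366*n + Q) = -3 + (Q - 366*n) = -3 + Q - 366*n)
C(G, K) = -5 + G (C(G, K) = G - 5 = -5 + G)
(419403 + ((a(-20, -326) + 156408) + C(231, 9)))*(89² + 219160) = (419403 + (((-3 - 20 - 366*(-326)) + 156408) + (-5 + 231)))*(89² + 219160) = (419403 + (((-3 - 20 + 119316) + 156408) + 226))*(7921 + 219160) = (419403 + ((119293 + 156408) + 226))*227081 = (419403 + (275701 + 226))*227081 = (419403 + 275927)*227081 = 695330*227081 = 157896231730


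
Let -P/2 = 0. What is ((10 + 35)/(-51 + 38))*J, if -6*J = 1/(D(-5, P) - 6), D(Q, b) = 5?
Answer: -15/26 ≈ -0.57692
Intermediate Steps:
P = 0 (P = -2*0 = 0)
J = ⅙ (J = -1/(6*(5 - 6)) = -⅙/(-1) = -⅙*(-1) = ⅙ ≈ 0.16667)
((10 + 35)/(-51 + 38))*J = ((10 + 35)/(-51 + 38))*(⅙) = (45/(-13))*(⅙) = (45*(-1/13))*(⅙) = -45/13*⅙ = -15/26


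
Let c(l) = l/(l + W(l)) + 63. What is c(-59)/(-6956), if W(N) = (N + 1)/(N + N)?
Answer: -220957/24012112 ≈ -0.0092019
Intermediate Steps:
W(N) = (1 + N)/(2*N) (W(N) = (1 + N)/((2*N)) = (1 + N)*(1/(2*N)) = (1 + N)/(2*N))
c(l) = 63 + l/(l + (1 + l)/(2*l)) (c(l) = l/(l + (1 + l)/(2*l)) + 63 = 63 + l/(l + (1 + l)/(2*l)))
c(-59)/(-6956) = ((63 + 63*(-59) + 128*(-59)²)/(1 - 59 + 2*(-59)²))/(-6956) = ((63 - 3717 + 128*3481)/(1 - 59 + 2*3481))*(-1/6956) = ((63 - 3717 + 445568)/(1 - 59 + 6962))*(-1/6956) = (441914/6904)*(-1/6956) = ((1/6904)*441914)*(-1/6956) = (220957/3452)*(-1/6956) = -220957/24012112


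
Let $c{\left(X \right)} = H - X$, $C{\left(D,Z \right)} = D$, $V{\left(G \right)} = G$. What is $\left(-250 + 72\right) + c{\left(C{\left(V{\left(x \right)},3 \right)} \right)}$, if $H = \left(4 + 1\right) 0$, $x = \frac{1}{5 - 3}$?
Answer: $- \frac{357}{2} \approx -178.5$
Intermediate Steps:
$x = \frac{1}{2} \approx 0.5$
$H = 0$ ($H = 5 \cdot 0 = 0$)
$c{\left(X \right)} = - X$ ($c{\left(X \right)} = 0 - X = - X$)
$\left(-250 + 72\right) + c{\left(C{\left(V{\left(x \right)},3 \right)} \right)} = \left(-250 + 72\right) - \frac{1}{2} = -178 - \frac{1}{2} = - \frac{357}{2}$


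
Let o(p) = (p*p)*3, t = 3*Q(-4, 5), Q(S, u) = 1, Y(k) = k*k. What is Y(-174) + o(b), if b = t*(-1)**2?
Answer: 30303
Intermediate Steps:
Y(k) = k**2
t = 3 (t = 3*1 = 3)
b = 3 (b = 3*(-1)**2 = 3*1 = 3)
o(p) = 3*p**2 (o(p) = p**2*3 = 3*p**2)
Y(-174) + o(b) = (-174)**2 + 3*3**2 = 30276 + 3*9 = 30276 + 27 = 30303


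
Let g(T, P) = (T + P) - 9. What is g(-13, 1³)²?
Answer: 441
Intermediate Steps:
g(T, P) = -9 + P + T (g(T, P) = (P + T) - 9 = -9 + P + T)
g(-13, 1³)² = (-9 + 1³ - 13)² = (-9 + 1 - 13)² = (-21)² = 441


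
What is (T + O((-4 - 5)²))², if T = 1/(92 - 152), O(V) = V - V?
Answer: 1/3600 ≈ 0.00027778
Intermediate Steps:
O(V) = 0
T = -1/60 (T = 1/(-60) = -1/60 ≈ -0.016667)
(T + O((-4 - 5)²))² = (-1/60 + 0)² = (-1/60)² = 1/3600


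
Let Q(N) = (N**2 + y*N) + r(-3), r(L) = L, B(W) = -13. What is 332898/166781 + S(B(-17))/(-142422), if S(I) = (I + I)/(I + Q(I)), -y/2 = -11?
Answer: 3152895762421/1579593358203 ≈ 1.9960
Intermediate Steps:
y = 22 (y = -2*(-11) = 22)
Q(N) = -3 + N**2 + 22*N (Q(N) = (N**2 + 22*N) - 3 = -3 + N**2 + 22*N)
S(I) = 2*I/(-3 + I**2 + 23*I) (S(I) = (I + I)/(I + (-3 + I**2 + 22*I)) = (2*I)/(-3 + I**2 + 23*I) = 2*I/(-3 + I**2 + 23*I))
332898/166781 + S(B(-17))/(-142422) = 332898/166781 + (2*(-13)/(-3 + (-13)**2 + 23*(-13)))/(-142422) = 332898*(1/166781) + (2*(-13)/(-3 + 169 - 299))*(-1/142422) = 332898/166781 + (2*(-13)/(-133))*(-1/142422) = 332898/166781 + (2*(-13)*(-1/133))*(-1/142422) = 332898/166781 + (26/133)*(-1/142422) = 332898/166781 - 13/9471063 = 3152895762421/1579593358203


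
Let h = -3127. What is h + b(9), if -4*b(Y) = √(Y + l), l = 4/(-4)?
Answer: -3127 - √2/2 ≈ -3127.7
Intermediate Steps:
l = -1 (l = 4*(-¼) = -1)
b(Y) = -√(-1 + Y)/4 (b(Y) = -√(Y - 1)/4 = -√(-1 + Y)/4)
h + b(9) = -3127 - √(-1 + 9)/4 = -3127 - √2/2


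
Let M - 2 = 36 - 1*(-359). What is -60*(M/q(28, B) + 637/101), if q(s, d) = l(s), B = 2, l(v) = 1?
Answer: -2444040/101 ≈ -24198.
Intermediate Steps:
q(s, d) = 1
M = 397 (M = 2 + (36 - 1*(-359)) = 2 + (36 + 359) = 2 + 395 = 397)
-60*(M/q(28, B) + 637/101) = -60*(397/1 + 637/101) = -60*(397*1 + 637*(1/101)) = -60*(397 + 637/101) = -60*40734/101 = -2444040/101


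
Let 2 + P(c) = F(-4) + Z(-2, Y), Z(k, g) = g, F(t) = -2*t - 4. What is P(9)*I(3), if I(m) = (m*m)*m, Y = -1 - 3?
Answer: -54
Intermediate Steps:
Y = -4
I(m) = m³ (I(m) = m²*m = m³)
F(t) = -4 - 2*t
P(c) = -2 (P(c) = -2 + ((-4 - 2*(-4)) - 4) = -2 + ((-4 + 8) - 4) = -2 + (4 - 4) = -2 + 0 = -2)
P(9)*I(3) = -2*3³ = -2*27 = -54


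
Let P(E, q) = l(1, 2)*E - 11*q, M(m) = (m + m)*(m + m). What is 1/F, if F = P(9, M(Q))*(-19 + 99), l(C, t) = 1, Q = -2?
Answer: -1/13360 ≈ -7.4850e-5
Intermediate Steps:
M(m) = 4*m² (M(m) = (2*m)*(2*m) = 4*m²)
P(E, q) = E - 11*q (P(E, q) = 1*E - 11*q = E - 11*q)
F = -13360 (F = (9 - 44*(-2)²)*(-19 + 99) = (9 - 44*4)*80 = (9 - 11*16)*80 = (9 - 176)*80 = -167*80 = -13360)
1/F = 1/(-13360) = -1/13360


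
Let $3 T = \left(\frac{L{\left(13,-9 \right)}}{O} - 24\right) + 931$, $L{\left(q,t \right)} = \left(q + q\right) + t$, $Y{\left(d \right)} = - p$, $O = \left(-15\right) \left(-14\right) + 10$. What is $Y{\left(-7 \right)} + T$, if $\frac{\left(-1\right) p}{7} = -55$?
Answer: $- \frac{18181}{220} \approx -82.641$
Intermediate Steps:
$p = 385$ ($p = \left(-7\right) \left(-55\right) = 385$)
$O = 220$ ($O = 210 + 10 = 220$)
$Y{\left(d \right)} = -385$ ($Y{\left(d \right)} = \left(-1\right) 385 = -385$)
$L{\left(q,t \right)} = t + 2 q$ ($L{\left(q,t \right)} = 2 q + t = t + 2 q$)
$T = \frac{66519}{220}$ ($T = \frac{\left(\frac{-9 + 2 \cdot 13}{220} - 24\right) + 931}{3} = \frac{\left(\left(-9 + 26\right) \frac{1}{220} - 24\right) + 931}{3} = \frac{\left(17 \cdot \frac{1}{220} - 24\right) + 931}{3} = \frac{\left(\frac{17}{220} - 24\right) + 931}{3} = \frac{- \frac{5263}{220} + 931}{3} = \frac{1}{3} \cdot \frac{199557}{220} = \frac{66519}{220} \approx 302.36$)
$Y{\left(-7 \right)} + T = -385 + \frac{66519}{220} = - \frac{18181}{220}$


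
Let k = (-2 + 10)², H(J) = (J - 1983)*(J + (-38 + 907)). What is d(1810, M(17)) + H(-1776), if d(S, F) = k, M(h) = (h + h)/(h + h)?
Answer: 3409477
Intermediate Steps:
H(J) = (-1983 + J)*(869 + J) (H(J) = (-1983 + J)*(J + 869) = (-1983 + J)*(869 + J))
M(h) = 1 (M(h) = (2*h)/((2*h)) = (2*h)*(1/(2*h)) = 1)
k = 64 (k = 8² = 64)
d(S, F) = 64
d(1810, M(17)) + H(-1776) = 64 + (-1723227 + (-1776)² - 1114*(-1776)) = 64 + (-1723227 + 3154176 + 1978464) = 64 + 3409413 = 3409477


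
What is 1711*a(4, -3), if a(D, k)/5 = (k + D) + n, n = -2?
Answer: -8555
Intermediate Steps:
a(D, k) = -10 + 5*D + 5*k (a(D, k) = 5*((k + D) - 2) = 5*((D + k) - 2) = 5*(-2 + D + k) = -10 + 5*D + 5*k)
1711*a(4, -3) = 1711*(-10 + 5*4 + 5*(-3)) = 1711*(-10 + 20 - 15) = 1711*(-5) = -8555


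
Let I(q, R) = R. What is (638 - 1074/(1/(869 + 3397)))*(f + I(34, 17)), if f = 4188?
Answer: -19263298430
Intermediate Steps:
(638 - 1074/(1/(869 + 3397)))*(f + I(34, 17)) = (638 - 1074/(1/(869 + 3397)))*(4188 + 17) = (638 - 1074/(1/4266))*4205 = (638 - 1074/1/4266)*4205 = (638 - 1074*4266)*4205 = (638 - 4581684)*4205 = -4581046*4205 = -19263298430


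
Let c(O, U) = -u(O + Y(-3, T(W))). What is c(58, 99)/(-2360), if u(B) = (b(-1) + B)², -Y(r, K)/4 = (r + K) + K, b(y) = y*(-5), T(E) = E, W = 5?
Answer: 245/472 ≈ 0.51907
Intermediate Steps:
b(y) = -5*y
Y(r, K) = -8*K - 4*r (Y(r, K) = -4*((r + K) + K) = -4*((K + r) + K) = -4*(r + 2*K) = -8*K - 4*r)
u(B) = (5 + B)² (u(B) = (-5*(-1) + B)² = (5 + B)²)
c(O, U) = -(-23 + O)² (c(O, U) = -(5 + (O + (-8*5 - 4*(-3))))² = -(5 + (O + (-40 + 12)))² = -(5 + (O - 28))² = -(5 + (-28 + O))² = -(-23 + O)²)
c(58, 99)/(-2360) = -(-23 + 58)²/(-2360) = -1*35²*(-1/2360) = -1*1225*(-1/2360) = -1225*(-1/2360) = 245/472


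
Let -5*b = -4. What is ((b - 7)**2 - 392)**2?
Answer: 78127921/625 ≈ 1.2500e+5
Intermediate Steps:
b = 4/5 (b = -1/5*(-4) = 4/5 ≈ 0.80000)
((b - 7)**2 - 392)**2 = ((4/5 - 7)**2 - 392)**2 = ((-31/5)**2 - 392)**2 = (961/25 - 392)**2 = (-8839/25)**2 = 78127921/625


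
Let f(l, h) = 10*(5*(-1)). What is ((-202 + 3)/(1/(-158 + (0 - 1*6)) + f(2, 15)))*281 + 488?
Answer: 13172804/8201 ≈ 1606.2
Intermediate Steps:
f(l, h) = -50 (f(l, h) = 10*(-5) = -50)
((-202 + 3)/(1/(-158 + (0 - 1*6)) + f(2, 15)))*281 + 488 = ((-202 + 3)/(1/(-158 + (0 - 1*6)) - 50))*281 + 488 = -199/(1/(-158 + (0 - 6)) - 50)*281 + 488 = -199/(1/(-158 - 6) - 50)*281 + 488 = -199/(1/(-164) - 50)*281 + 488 = -199/(-1/164 - 50)*281 + 488 = -199/(-8201/164)*281 + 488 = -199*(-164/8201)*281 + 488 = (32636/8201)*281 + 488 = 9170716/8201 + 488 = 13172804/8201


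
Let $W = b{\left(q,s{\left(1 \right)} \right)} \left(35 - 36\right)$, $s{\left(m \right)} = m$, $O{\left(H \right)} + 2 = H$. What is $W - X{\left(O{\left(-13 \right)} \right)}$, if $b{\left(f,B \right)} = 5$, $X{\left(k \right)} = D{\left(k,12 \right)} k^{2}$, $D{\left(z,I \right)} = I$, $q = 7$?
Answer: $-2705$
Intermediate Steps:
$O{\left(H \right)} = -2 + H$
$X{\left(k \right)} = 12 k^{2}$
$W = -5$ ($W = 5 \left(35 - 36\right) = 5 \left(-1\right) = -5$)
$W - X{\left(O{\left(-13 \right)} \right)} = -5 - 12 \left(-2 - 13\right)^{2} = -5 - 12 \left(-15\right)^{2} = -5 - 12 \cdot 225 = -5 - 2700 = -2705$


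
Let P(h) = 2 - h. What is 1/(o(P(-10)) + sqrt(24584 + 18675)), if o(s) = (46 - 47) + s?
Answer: -11/43138 + sqrt(43259)/43138 ≈ 0.0045665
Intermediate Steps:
o(s) = -1 + s
1/(o(P(-10)) + sqrt(24584 + 18675)) = 1/((-1 + (2 - 1*(-10))) + sqrt(24584 + 18675)) = 1/((-1 + (2 + 10)) + sqrt(43259)) = 1/((-1 + 12) + sqrt(43259)) = 1/(11 + sqrt(43259))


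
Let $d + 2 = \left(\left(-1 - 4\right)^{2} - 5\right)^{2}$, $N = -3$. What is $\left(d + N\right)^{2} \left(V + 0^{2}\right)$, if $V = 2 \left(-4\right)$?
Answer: $-1248200$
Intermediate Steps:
$d = 398$ ($d = -2 + \left(\left(-1 - 4\right)^{2} - 5\right)^{2} = -2 + \left(\left(-5\right)^{2} - 5\right)^{2} = -2 + \left(25 - 5\right)^{2} = -2 + 20^{2} = -2 + 400 = 398$)
$V = -8$
$\left(d + N\right)^{2} \left(V + 0^{2}\right) = \left(398 - 3\right)^{2} \left(-8 + 0^{2}\right) = 395^{2} \left(-8 + 0\right) = 156025 \left(-8\right) = -1248200$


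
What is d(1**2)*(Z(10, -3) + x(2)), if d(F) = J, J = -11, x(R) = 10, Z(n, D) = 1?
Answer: -121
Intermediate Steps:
d(F) = -11
d(1**2)*(Z(10, -3) + x(2)) = -11*(1 + 10) = -11*11 = -121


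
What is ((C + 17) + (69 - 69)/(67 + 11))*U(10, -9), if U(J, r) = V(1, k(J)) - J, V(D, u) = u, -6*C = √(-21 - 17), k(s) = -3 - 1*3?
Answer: -272 + 8*I*√38/3 ≈ -272.0 + 16.438*I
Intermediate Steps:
k(s) = -6 (k(s) = -3 - 3 = -6)
C = -I*√38/6 (C = -√(-21 - 17)/6 = -I*√38/6 ≈ -1.0274*I)
U(J, r) = -6 - J
((C + 17) + (69 - 69)/(67 + 11))*U(10, -9) = ((-I*√38/6 + 17) + (69 - 69)/(67 + 11))*(-6 - 1*10) = ((17 - I*√38/6) + 0/78)*(-6 - 10) = ((17 - I*√38/6) + 0*(1/78))*(-16) = ((17 - I*√38/6) + 0)*(-16) = (17 - I*√38/6)*(-16) = -272 + 8*I*√38/3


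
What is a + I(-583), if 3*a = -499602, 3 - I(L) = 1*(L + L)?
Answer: -165365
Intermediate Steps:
I(L) = 3 - 2*L (I(L) = 3 - (L + L) = 3 - 2*L)
a = -166534 (a = (⅓)*(-499602) = -166534)
a + I(-583) = -166534 + (3 - 2*(-583)) = -166534 + (3 + 1166) = -166534 + 1169 = -165365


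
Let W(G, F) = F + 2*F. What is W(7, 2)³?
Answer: 216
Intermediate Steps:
W(G, F) = 3*F
W(7, 2)³ = (3*2)³ = 6³ = 216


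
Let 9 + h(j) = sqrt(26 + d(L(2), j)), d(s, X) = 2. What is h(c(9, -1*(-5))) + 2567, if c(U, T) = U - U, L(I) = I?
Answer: 2558 + 2*sqrt(7) ≈ 2563.3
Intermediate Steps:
c(U, T) = 0
h(j) = -9 + 2*sqrt(7) (h(j) = -9 + sqrt(26 + 2) = -9 + sqrt(28) = -9 + 2*sqrt(7))
h(c(9, -1*(-5))) + 2567 = (-9 + 2*sqrt(7)) + 2567 = 2558 + 2*sqrt(7)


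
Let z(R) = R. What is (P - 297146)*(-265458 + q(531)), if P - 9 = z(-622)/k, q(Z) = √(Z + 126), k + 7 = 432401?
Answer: 17053055978261400/216197 - 192720384900*√73/216197 ≈ 7.8870e+10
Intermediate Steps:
k = 432394 (k = -7 + 432401 = 432394)
q(Z) = √(126 + Z)
P = 1945462/216197 (P = 9 - 622/432394 = 9 - 622*1/432394 = 9 - 311/216197 = 1945462/216197 ≈ 8.9986)
(P - 297146)*(-265458 + q(531)) = (1945462/216197 - 297146)*(-265458 + √(126 + 531)) = -64240128300*(-265458 + √657)/216197 = -64240128300*(-265458 + 3*√73)/216197 = 17053055978261400/216197 - 192720384900*√73/216197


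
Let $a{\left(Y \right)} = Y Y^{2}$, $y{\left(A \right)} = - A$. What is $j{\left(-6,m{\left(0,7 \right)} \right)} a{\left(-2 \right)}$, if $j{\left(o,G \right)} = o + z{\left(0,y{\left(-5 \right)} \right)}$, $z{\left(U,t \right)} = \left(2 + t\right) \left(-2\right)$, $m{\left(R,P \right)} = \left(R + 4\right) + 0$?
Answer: $160$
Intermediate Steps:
$a{\left(Y \right)} = Y^{3}$
$m{\left(R,P \right)} = 4 + R$ ($m{\left(R,P \right)} = \left(4 + R\right) + 0 = 4 + R$)
$z{\left(U,t \right)} = -4 - 2 t$
$j{\left(o,G \right)} = -14 + o$ ($j{\left(o,G \right)} = o - \left(4 + 2 \left(\left(-1\right) \left(-5\right)\right)\right) = o - 14 = -14 + o$)
$j{\left(-6,m{\left(0,7 \right)} \right)} a{\left(-2 \right)} = \left(-14 - 6\right) \left(-2\right)^{3} = \left(-20\right) \left(-8\right) = 160$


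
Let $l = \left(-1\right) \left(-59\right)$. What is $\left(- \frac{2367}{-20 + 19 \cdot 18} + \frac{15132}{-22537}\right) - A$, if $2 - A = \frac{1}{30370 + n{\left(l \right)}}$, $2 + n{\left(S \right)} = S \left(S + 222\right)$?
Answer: $- \frac{3414514295303}{340690341558} \approx -10.022$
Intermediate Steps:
$l = 59$
$n{\left(S \right)} = -2 + S \left(222 + S\right)$ ($n{\left(S \right)} = -2 + S \left(S + 222\right) = -2 + S \left(222 + S\right)$)
$A = \frac{93893}{46947}$ ($A = 2 - \frac{1}{30370 + \left(-2 + 59^{2} + 222 \cdot 59\right)} = 2 - \frac{1}{30370 + \left(-2 + 3481 + 13098\right)} = 2 - \frac{1}{30370 + 16577} = 2 - \frac{1}{46947} = \frac{93893}{46947} \approx 2.0$)
$\left(- \frac{2367}{-20 + 19 \cdot 18} + \frac{15132}{-22537}\right) - A = \left(- \frac{2367}{-20 + 19 \cdot 18} + \frac{15132}{-22537}\right) - \frac{93893}{46947} = \left(- \frac{2367}{-20 + 342} + 15132 \left(- \frac{1}{22537}\right)\right) - \frac{93893}{46947} = \left(- \frac{2367}{322} - \frac{15132}{22537}\right) - \frac{93893}{46947} = - \frac{58217583}{7256914} - \frac{93893}{46947} = - \frac{3414514295303}{340690341558}$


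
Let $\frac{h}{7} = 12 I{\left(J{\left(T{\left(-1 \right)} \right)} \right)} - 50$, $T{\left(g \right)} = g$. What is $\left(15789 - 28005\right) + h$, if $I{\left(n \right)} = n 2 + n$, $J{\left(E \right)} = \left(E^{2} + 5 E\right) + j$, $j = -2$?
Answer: $-14078$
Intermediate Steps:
$J{\left(E \right)} = -2 + E^{2} + 5 E$ ($J{\left(E \right)} = \left(E^{2} + 5 E\right) - 2 = -2 + E^{2} + 5 E$)
$I{\left(n \right)} = 3 n$ ($I{\left(n \right)} = 2 n + n = 3 n$)
$h = -1862$ ($h = 7 \left(12 \cdot 3 \left(-2 + \left(-1\right)^{2} + 5 \left(-1\right)\right) - 50\right) = 7 \left(12 \cdot 3 \left(-2 + 1 - 5\right) - 50\right) = 7 \left(12 \cdot 3 \left(-6\right) - 50\right) = 7 \left(12 \left(-18\right) - 50\right) = 7 \left(-216 - 50\right) = 7 \left(-266\right) = -1862$)
$\left(15789 - 28005\right) + h = \left(15789 - 28005\right) - 1862 = -12216 - 1862 = -14078$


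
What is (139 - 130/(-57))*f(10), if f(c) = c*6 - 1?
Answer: 475127/57 ≈ 8335.6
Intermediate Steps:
f(c) = -1 + 6*c (f(c) = 6*c - 1 = -1 + 6*c)
(139 - 130/(-57))*f(10) = (139 - 130/(-57))*(-1 + 6*10) = (139 - 130*(-1/57))*(-1 + 60) = (139 + 130/57)*59 = (8053/57)*59 = 475127/57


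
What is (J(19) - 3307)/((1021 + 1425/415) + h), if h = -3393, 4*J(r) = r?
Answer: 1096347/786364 ≈ 1.3942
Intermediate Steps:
J(r) = r/4
(J(19) - 3307)/((1021 + 1425/415) + h) = ((¼)*19 - 3307)/((1021 + 1425/415) - 3393) = (19/4 - 3307)/((1021 + 1425*(1/415)) - 3393) = -13209/(4*((1021 + 285/83) - 3393)) = -13209/(4*(85028/83 - 3393)) = -13209/(4*(-196591/83)) = -13209/4*(-83/196591) = 1096347/786364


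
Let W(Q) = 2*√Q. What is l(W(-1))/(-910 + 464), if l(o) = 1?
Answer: -1/446 ≈ -0.0022422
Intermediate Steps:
l(W(-1))/(-910 + 464) = 1/(-910 + 464) = 1/(-446) = -1/446*1 = -1/446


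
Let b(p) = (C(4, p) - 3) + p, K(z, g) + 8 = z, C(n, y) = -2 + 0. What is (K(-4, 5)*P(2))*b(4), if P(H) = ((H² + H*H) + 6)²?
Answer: 2352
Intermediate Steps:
C(n, y) = -2
P(H) = (6 + 2*H²)² (P(H) = ((H² + H²) + 6)² = (2*H² + 6)² = (6 + 2*H²)²)
K(z, g) = -8 + z
b(p) = -5 + p (b(p) = (-2 - 3) + p = -5 + p)
(K(-4, 5)*P(2))*b(4) = ((-8 - 4)*(4*(3 + 2²)²))*(-5 + 4) = -48*(3 + 4)²*(-1) = -48*7²*(-1) = -48*49*(-1) = -12*196*(-1) = -2352*(-1) = 2352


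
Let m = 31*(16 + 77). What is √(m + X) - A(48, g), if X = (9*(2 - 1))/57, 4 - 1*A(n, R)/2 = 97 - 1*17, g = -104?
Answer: 152 + 2*√260205/19 ≈ 205.70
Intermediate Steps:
A(n, R) = -152 (A(n, R) = 8 - 2*(97 - 1*17) = 8 - 2*(97 - 17) = 8 - 2*80 = 8 - 160 = -152)
X = 3/19 (X = (9*1)*(1/57) = 9*(1/57) = 3/19 ≈ 0.15789)
m = 2883 (m = 31*93 = 2883)
√(m + X) - A(48, g) = √(2883 + 3/19) - 1*(-152) = √(54780/19) + 152 = 2*√260205/19 + 152 = 152 + 2*√260205/19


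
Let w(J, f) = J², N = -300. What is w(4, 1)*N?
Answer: -4800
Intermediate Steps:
w(4, 1)*N = 4²*(-300) = 16*(-300) = -4800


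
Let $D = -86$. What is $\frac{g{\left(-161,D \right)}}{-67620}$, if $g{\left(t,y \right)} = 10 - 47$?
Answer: $\frac{37}{67620} \approx 0.00054718$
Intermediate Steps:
$g{\left(t,y \right)} = -37$
$\frac{g{\left(-161,D \right)}}{-67620} = - \frac{37}{-67620} = \left(-37\right) \left(- \frac{1}{67620}\right) = \frac{37}{67620}$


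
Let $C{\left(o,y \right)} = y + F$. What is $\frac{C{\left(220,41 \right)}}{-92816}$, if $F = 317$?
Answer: $- \frac{179}{46408} \approx -0.0038571$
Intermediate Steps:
$C{\left(o,y \right)} = 317 + y$ ($C{\left(o,y \right)} = y + 317 = 317 + y$)
$\frac{C{\left(220,41 \right)}}{-92816} = \frac{317 + 41}{-92816} = 358 \left(- \frac{1}{92816}\right) = - \frac{179}{46408}$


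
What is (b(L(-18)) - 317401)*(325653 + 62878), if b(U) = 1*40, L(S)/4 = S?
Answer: -123304586691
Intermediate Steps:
L(S) = 4*S
b(U) = 40
(b(L(-18)) - 317401)*(325653 + 62878) = (40 - 317401)*(325653 + 62878) = -317361*388531 = -123304586691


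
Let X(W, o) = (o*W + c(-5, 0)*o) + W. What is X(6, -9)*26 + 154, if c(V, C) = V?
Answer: 76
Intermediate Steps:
X(W, o) = W - 5*o + W*o (X(W, o) = (o*W - 5*o) + W = (W*o - 5*o) + W = (-5*o + W*o) + W = W - 5*o + W*o)
X(6, -9)*26 + 154 = (6 - 5*(-9) + 6*(-9))*26 + 154 = (6 + 45 - 54)*26 + 154 = -3*26 + 154 = -78 + 154 = 76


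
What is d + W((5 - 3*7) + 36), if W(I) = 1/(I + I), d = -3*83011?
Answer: -9961319/40 ≈ -2.4903e+5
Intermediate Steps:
d = -249033
W(I) = 1/(2*I)
d + W((5 - 3*7) + 36) = -249033 + 1/(2*((5 - 3*7) + 36)) = -249033 + 1/(2*((5 - 21) + 36)) = -249033 + 1/(2*(-16 + 36)) = -249033 + (½)/20 = -249033 + (½)*(1/20) = -249033 + 1/40 = -9961319/40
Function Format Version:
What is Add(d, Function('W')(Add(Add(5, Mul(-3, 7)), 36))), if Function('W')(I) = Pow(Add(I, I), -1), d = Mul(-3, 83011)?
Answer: Rational(-9961319, 40) ≈ -2.4903e+5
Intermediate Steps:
d = -249033
Function('W')(I) = Mul(Rational(1, 2), Pow(I, -1)) (Function('W')(I) = Pow(Mul(2, I), -1) = Mul(Rational(1, 2), Pow(I, -1)))
Add(d, Function('W')(Add(Add(5, Mul(-3, 7)), 36))) = Add(-249033, Mul(Rational(1, 2), Pow(Add(Add(5, Mul(-3, 7)), 36), -1))) = Add(-249033, Mul(Rational(1, 2), Pow(Add(Add(5, -21), 36), -1))) = Add(-249033, Mul(Rational(1, 2), Pow(Add(-16, 36), -1))) = Add(-249033, Mul(Rational(1, 2), Pow(20, -1))) = Add(-249033, Mul(Rational(1, 2), Rational(1, 20))) = Add(-249033, Rational(1, 40)) = Rational(-9961319, 40)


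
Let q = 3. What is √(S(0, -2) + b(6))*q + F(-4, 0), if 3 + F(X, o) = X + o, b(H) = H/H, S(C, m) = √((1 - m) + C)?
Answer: -7 + 3*√(1 + √3) ≈ -2.0413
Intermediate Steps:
S(C, m) = √(1 + C - m)
b(H) = 1
F(X, o) = -3 + X + o (F(X, o) = -3 + (X + o) = -3 + X + o)
√(S(0, -2) + b(6))*q + F(-4, 0) = √(√(1 + 0 - 1*(-2)) + 1)*3 + (-3 - 4 + 0) = √(√(1 + 0 + 2) + 1)*3 - 7 = √(√3 + 1)*3 - 7 = √(1 + √3)*3 - 7 = 3*√(1 + √3) - 7 = -7 + 3*√(1 + √3)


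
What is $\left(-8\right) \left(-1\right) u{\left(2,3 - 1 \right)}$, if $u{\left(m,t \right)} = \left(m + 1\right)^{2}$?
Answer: $72$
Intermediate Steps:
$u{\left(m,t \right)} = \left(1 + m\right)^{2}$
$\left(-8\right) \left(-1\right) u{\left(2,3 - 1 \right)} = \left(-8\right) \left(-1\right) \left(1 + 2\right)^{2} = 8 \cdot 3^{2} = 8 \cdot 9 = 72$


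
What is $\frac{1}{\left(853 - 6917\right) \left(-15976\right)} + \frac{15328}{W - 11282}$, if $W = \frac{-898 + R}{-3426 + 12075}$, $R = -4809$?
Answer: $- \frac{12843359231380883}{9453761389398400} \approx -1.3585$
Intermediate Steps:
$W = - \frac{5707}{8649}$ ($W = \frac{-898 - 4809}{-3426 + 12075} = - \frac{5707}{8649} \approx -0.65985$)
$\frac{1}{\left(853 - 6917\right) \left(-15976\right)} + \frac{15328}{W - 11282} = \frac{1}{\left(853 - 6917\right) \left(-15976\right)} + \frac{15328}{- \frac{5707}{8649} - 11282} = \frac{1}{-6064} \left(- \frac{1}{15976}\right) + \frac{15328}{- \frac{5707}{8649} - 11282} = \left(- \frac{1}{6064}\right) \left(- \frac{1}{15976}\right) + \frac{15328}{- \frac{97583725}{8649}} = \frac{1}{96878464} + 15328 \left(- \frac{8649}{97583725}\right) = \frac{1}{96878464} - \frac{132571872}{97583725} = - \frac{12843359231380883}{9453761389398400}$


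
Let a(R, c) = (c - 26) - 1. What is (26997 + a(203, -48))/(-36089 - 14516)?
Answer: -26922/50605 ≈ -0.53200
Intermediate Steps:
a(R, c) = -27 + c (a(R, c) = (-26 + c) - 1 = -27 + c)
(26997 + a(203, -48))/(-36089 - 14516) = (26997 + (-27 - 48))/(-36089 - 14516) = (26997 - 75)/(-50605) = 26922*(-1/50605) = -26922/50605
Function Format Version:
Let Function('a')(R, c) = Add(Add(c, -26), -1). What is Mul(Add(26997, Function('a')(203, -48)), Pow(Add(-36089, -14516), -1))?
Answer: Rational(-26922, 50605) ≈ -0.53200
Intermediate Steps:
Function('a')(R, c) = Add(-27, c) (Function('a')(R, c) = Add(Add(-26, c), -1) = Add(-27, c))
Mul(Add(26997, Function('a')(203, -48)), Pow(Add(-36089, -14516), -1)) = Mul(Add(26997, Add(-27, -48)), Pow(Add(-36089, -14516), -1)) = Mul(Add(26997, -75), Pow(-50605, -1)) = Mul(26922, Rational(-1, 50605)) = Rational(-26922, 50605)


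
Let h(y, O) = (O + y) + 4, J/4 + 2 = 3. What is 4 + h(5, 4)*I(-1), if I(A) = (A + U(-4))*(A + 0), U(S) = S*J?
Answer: 225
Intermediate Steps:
J = 4 (J = -8 + 4*3 = -8 + 12 = 4)
U(S) = 4*S (U(S) = S*4 = 4*S)
h(y, O) = 4 + O + y
I(A) = A*(-16 + A) (I(A) = (A + 4*(-4))*(A + 0) = (A - 16)*A = (-16 + A)*A = A*(-16 + A))
4 + h(5, 4)*I(-1) = 4 + (4 + 4 + 5)*(-(-16 - 1)) = 4 + 13*(-1*(-17)) = 4 + 13*17 = 4 + 221 = 225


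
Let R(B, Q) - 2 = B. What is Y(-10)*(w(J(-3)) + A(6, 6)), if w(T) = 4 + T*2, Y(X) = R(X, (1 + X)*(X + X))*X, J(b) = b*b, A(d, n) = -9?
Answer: 1040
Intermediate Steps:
J(b) = b²
R(B, Q) = 2 + B
Y(X) = X*(2 + X) (Y(X) = (2 + X)*X = X*(2 + X))
w(T) = 4 + 2*T
Y(-10)*(w(J(-3)) + A(6, 6)) = (-10*(2 - 10))*((4 + 2*(-3)²) - 9) = (-10*(-8))*((4 + 2*9) - 9) = 80*((4 + 18) - 9) = 80*(22 - 9) = 80*13 = 1040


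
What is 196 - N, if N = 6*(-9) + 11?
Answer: 239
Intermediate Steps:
N = -43 (N = -54 + 11 = -43)
196 - N = 196 - 1*(-43) = 196 + 43 = 239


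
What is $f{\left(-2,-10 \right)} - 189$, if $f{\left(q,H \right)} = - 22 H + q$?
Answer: $29$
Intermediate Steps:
$f{\left(q,H \right)} = q - 22 H$
$f{\left(-2,-10 \right)} - 189 = \left(-2 - -220\right) - 189 = \left(-2 + 220\right) - 189 = 218 - 189 = 29$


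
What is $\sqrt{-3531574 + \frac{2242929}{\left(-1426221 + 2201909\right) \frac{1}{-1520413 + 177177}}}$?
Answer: $\frac{i \sqrt{278868686171318458}}{193922} \approx 2723.2 i$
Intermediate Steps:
$\sqrt{-3531574 + \frac{2242929}{\left(-1426221 + 2201909\right) \frac{1}{-1520413 + 177177}}} = \sqrt{-3531574 + \frac{2242929}{775688 \frac{1}{-1343236}}} = \sqrt{-3531574 + \frac{2242929}{775688 \left(- \frac{1}{1343236}\right)}} = \sqrt{-3531574 + \frac{2242929}{- \frac{193922}{335809}}} = \sqrt{-3531574 + 2242929 \left(- \frac{335809}{193922}\right)} = \sqrt{-3531574 - \frac{753195744561}{193922}} = \sqrt{- \frac{1438045637789}{193922}} = \frac{i \sqrt{278868686171318458}}{193922}$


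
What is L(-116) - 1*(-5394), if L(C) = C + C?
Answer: 5162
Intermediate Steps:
L(C) = 2*C
L(-116) - 1*(-5394) = 2*(-116) - 1*(-5394) = -232 + 5394 = 5162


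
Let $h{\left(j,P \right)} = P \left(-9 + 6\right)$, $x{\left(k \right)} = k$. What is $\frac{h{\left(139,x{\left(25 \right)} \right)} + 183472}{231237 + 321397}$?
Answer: $\frac{183397}{552634} \approx 0.33186$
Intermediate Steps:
$h{\left(j,P \right)} = - 3 P$ ($h{\left(j,P \right)} = P \left(-3\right) = - 3 P$)
$\frac{h{\left(139,x{\left(25 \right)} \right)} + 183472}{231237 + 321397} = \frac{\left(-3\right) 25 + 183472}{231237 + 321397} = \frac{-75 + 183472}{552634} = 183397 \cdot \frac{1}{552634} = \frac{183397}{552634}$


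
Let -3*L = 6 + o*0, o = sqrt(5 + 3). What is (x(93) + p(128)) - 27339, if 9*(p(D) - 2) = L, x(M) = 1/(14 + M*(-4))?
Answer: -88080539/3222 ≈ -27337.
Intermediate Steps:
o = 2*sqrt(2) (o = sqrt(8) = 2*sqrt(2) ≈ 2.8284)
L = -2 (L = -(6 + (2*sqrt(2))*0)/3 = -(6 + 0)/3 = -1/3*6 = -2)
x(M) = 1/(14 - 4*M)
p(D) = 16/9 (p(D) = 2 + (1/9)*(-2) = 2 - 2/9 = 16/9)
(x(93) + p(128)) - 27339 = (-1/(-14 + 4*93) + 16/9) - 27339 = (-1/(-14 + 372) + 16/9) - 27339 = (-1/358 + 16/9) - 27339 = 5719/3222 - 27339 = -88080539/3222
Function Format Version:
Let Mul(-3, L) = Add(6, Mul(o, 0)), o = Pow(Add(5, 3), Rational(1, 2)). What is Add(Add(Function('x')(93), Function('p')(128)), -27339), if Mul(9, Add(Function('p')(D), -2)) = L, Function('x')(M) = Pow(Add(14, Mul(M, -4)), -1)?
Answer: Rational(-88080539, 3222) ≈ -27337.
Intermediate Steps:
o = Mul(2, Pow(2, Rational(1, 2))) (o = Pow(8, Rational(1, 2)) = Mul(2, Pow(2, Rational(1, 2))) ≈ 2.8284)
L = -2 (L = Mul(Rational(-1, 3), Add(6, Mul(Mul(2, Pow(2, Rational(1, 2))), 0))) = Mul(Rational(-1, 3), Add(6, 0)) = Mul(Rational(-1, 3), 6) = -2)
Function('x')(M) = Pow(Add(14, Mul(-4, M)), -1)
Function('p')(D) = Rational(16, 9) (Function('p')(D) = Add(2, Mul(Rational(1, 9), -2)) = Add(2, Rational(-2, 9)) = Rational(16, 9))
Add(Add(Function('x')(93), Function('p')(128)), -27339) = Add(Add(Mul(-1, Pow(Add(-14, Mul(4, 93)), -1)), Rational(16, 9)), -27339) = Add(Add(Mul(-1, Pow(Add(-14, 372), -1)), Rational(16, 9)), -27339) = Add(Add(Mul(-1, Pow(358, -1)), Rational(16, 9)), -27339) = Add(Add(Mul(-1, Rational(1, 358)), Rational(16, 9)), -27339) = Add(Add(Rational(-1, 358), Rational(16, 9)), -27339) = Add(Rational(5719, 3222), -27339) = Rational(-88080539, 3222)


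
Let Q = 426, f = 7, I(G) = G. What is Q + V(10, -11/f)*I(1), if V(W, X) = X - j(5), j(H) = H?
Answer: 2936/7 ≈ 419.43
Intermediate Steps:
V(W, X) = -5 + X (V(W, X) = X - 1*5 = X - 5 = -5 + X)
Q + V(10, -11/f)*I(1) = 426 + (-5 - 11/7)*1 = 426 - 46/7*1 = 426 - 46/7 = 2936/7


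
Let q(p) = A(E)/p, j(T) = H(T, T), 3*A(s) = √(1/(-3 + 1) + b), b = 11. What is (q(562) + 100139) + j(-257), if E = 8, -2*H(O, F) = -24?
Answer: 100151 + √42/3372 ≈ 1.0015e+5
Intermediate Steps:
H(O, F) = 12 (H(O, F) = -½*(-24) = 12)
A(s) = √42/6 (A(s) = √(1/(-3 + 1) + 11)/3 = √(1/(-2) + 11)/3 = √(-½ + 11)/3 = √(21/2)/3 = (√42/2)/3 = √42/6)
j(T) = 12
q(p) = √42/(6*p) (q(p) = (√42/6)/p = √42/(6*p))
(q(562) + 100139) + j(-257) = ((⅙)*√42/562 + 100139) + 12 = ((⅙)*√42*(1/562) + 100139) + 12 = (√42/3372 + 100139) + 12 = (100139 + √42/3372) + 12 = 100151 + √42/3372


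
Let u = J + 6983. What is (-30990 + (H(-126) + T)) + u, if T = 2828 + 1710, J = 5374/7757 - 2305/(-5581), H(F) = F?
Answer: -848255281936/43291817 ≈ -19594.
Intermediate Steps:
J = 47872179/43291817 (J = 5374*(1/7757) - 2305*(-1/5581) = 5374/7757 + 2305/5581 = 47872179/43291817 ≈ 1.1058)
T = 4538
u = 302354630290/43291817 (u = 47872179/43291817 + 6983 = 302354630290/43291817 ≈ 6984.1)
(-30990 + (H(-126) + T)) + u = (-30990 + (-126 + 4538)) + 302354630290/43291817 = (-30990 + 4412) + 302354630290/43291817 = -26578 + 302354630290/43291817 = -848255281936/43291817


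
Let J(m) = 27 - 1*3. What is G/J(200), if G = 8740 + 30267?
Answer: 39007/24 ≈ 1625.3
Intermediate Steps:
J(m) = 24 (J(m) = 27 - 3 = 24)
G = 39007
G/J(200) = 39007/24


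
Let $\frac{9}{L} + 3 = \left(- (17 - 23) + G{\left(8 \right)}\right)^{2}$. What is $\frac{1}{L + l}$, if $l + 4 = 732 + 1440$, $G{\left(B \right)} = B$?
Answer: $\frac{193}{418433} \approx 0.00046124$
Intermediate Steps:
$l = 2168$ ($l = -4 + \left(732 + 1440\right) = -4 + 2172 = 2168$)
$L = \frac{9}{193}$ ($L = \frac{9}{-3 + \left(- (17 - 23) + 8\right)^{2}} = \frac{9}{-3 + \left(\left(-1\right) \left(-6\right) + 8\right)^{2}} = \frac{9}{-3 + \left(6 + 8\right)^{2}} = \frac{9}{-3 + 14^{2}} = \frac{9}{-3 + 196} = \frac{9}{193} \approx 0.046632$)
$\frac{1}{L + l} = \frac{1}{\frac{9}{193} + 2168} = \frac{1}{\frac{418433}{193}} = \frac{193}{418433}$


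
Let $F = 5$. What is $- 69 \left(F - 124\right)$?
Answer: $8211$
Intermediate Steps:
$- 69 \left(F - 124\right) = - 69 \left(5 - 124\right) = \left(-69\right) \left(-119\right) = 8211$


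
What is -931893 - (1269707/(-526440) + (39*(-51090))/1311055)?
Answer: -128636437615949063/138038358840 ≈ -9.3189e+5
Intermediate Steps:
-931893 - (1269707/(-526440) + (39*(-51090))/1311055) = -931893 - (1269707*(-1/526440) - 1992510*1/1311055) = -931893 - (-1269707/526440 - 398502/262211) = -931893 - 1*(-542718535057/138038358840) = -931893 + 542718535057/138038358840 = -128636437615949063/138038358840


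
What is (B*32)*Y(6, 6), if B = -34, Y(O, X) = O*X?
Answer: -39168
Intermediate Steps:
(B*32)*Y(6, 6) = (-34*32)*(6*6) = -1088*36 = -39168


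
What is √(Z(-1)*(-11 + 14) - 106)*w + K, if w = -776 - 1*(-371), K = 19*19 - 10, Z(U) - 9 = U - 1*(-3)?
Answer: 351 - 405*I*√73 ≈ 351.0 - 3460.3*I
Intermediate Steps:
Z(U) = 12 + U (Z(U) = 9 + (U - 1*(-3)) = 9 + (U + 3) = 9 + (3 + U) = 12 + U)
K = 351 (K = 361 - 10 = 351)
w = -405 (w = -776 + 371 = -405)
√(Z(-1)*(-11 + 14) - 106)*w + K = √((12 - 1)*(-11 + 14) - 106)*(-405) + 351 = √(11*3 - 106)*(-405) + 351 = √(33 - 106)*(-405) + 351 = √(-73)*(-405) + 351 = (I*√73)*(-405) + 351 = -405*I*√73 + 351 = 351 - 405*I*√73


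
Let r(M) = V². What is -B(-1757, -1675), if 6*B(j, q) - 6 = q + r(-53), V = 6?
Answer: 1633/6 ≈ 272.17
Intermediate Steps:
r(M) = 36 (r(M) = 6² = 36)
B(j, q) = 7 + q/6 (B(j, q) = 1 + (q + 36)/6 = 1 + (36 + q)/6 = 1 + (6 + q/6) = 7 + q/6)
-B(-1757, -1675) = -(7 + (⅙)*(-1675)) = -(7 - 1675/6) = -1*(-1633/6) = 1633/6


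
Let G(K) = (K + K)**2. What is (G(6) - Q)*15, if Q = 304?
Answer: -2400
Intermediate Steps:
G(K) = 4*K**2 (G(K) = (2*K)**2 = 4*K**2)
(G(6) - Q)*15 = (4*6**2 - 1*304)*15 = (4*36 - 304)*15 = (144 - 304)*15 = -160*15 = -2400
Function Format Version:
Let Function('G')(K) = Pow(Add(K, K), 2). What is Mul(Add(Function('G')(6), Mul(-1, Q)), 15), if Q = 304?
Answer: -2400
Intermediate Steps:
Function('G')(K) = Mul(4, Pow(K, 2)) (Function('G')(K) = Pow(Mul(2, K), 2) = Mul(4, Pow(K, 2)))
Mul(Add(Function('G')(6), Mul(-1, Q)), 15) = Mul(Add(Mul(4, Pow(6, 2)), Mul(-1, 304)), 15) = Mul(Add(Mul(4, 36), -304), 15) = Mul(Add(144, -304), 15) = Mul(-160, 15) = -2400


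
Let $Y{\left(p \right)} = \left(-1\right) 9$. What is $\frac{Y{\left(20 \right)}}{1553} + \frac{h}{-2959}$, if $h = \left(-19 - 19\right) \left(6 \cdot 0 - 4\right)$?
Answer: $- \frac{262687}{4595327} \approx -0.057164$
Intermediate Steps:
$Y{\left(p \right)} = -9$
$h = 152$ ($h = - 38 \left(0 - 4\right) = \left(-38\right) \left(-4\right) = 152$)
$\frac{Y{\left(20 \right)}}{1553} + \frac{h}{-2959} = - \frac{9}{1553} + \frac{152}{-2959} = \left(-9\right) \frac{1}{1553} + 152 \left(- \frac{1}{2959}\right) = - \frac{9}{1553} - \frac{152}{2959} = - \frac{262687}{4595327}$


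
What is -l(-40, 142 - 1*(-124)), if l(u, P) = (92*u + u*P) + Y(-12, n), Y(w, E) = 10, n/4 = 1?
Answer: 14310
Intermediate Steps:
n = 4 (n = 4*1 = 4)
l(u, P) = 10 + 92*u + P*u (l(u, P) = (92*u + u*P) + 10 = (92*u + P*u) + 10 = 10 + 92*u + P*u)
-l(-40, 142 - 1*(-124)) = -(10 + 92*(-40) + (142 - 1*(-124))*(-40)) = -(10 - 3680 + (142 + 124)*(-40)) = -(10 - 3680 + 266*(-40)) = -(10 - 3680 - 10640) = -1*(-14310) = 14310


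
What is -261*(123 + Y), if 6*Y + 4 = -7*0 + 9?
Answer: -64641/2 ≈ -32321.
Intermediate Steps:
Y = ⅚ (Y = -⅔ + (-7*0 + 9)/6 = -⅔ + (0 + 9)/6 = -⅔ + (⅙)*9 = -⅔ + 3/2 = ⅚ ≈ 0.83333)
-261*(123 + Y) = -261*(123 + ⅚) = -261*743/6 = -64641/2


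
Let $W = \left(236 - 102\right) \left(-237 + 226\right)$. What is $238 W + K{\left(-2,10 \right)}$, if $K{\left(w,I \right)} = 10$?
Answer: $-350802$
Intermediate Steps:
$W = -1474$ ($W = 134 \left(-11\right) = -1474$)
$238 W + K{\left(-2,10 \right)} = 238 \left(-1474\right) + 10 = -350812 + 10 = -350802$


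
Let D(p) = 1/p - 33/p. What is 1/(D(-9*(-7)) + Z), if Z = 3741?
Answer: 63/235651 ≈ 0.00026734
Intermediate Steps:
D(p) = -32/p (D(p) = 1/p - 33/p = -32/p)
1/(D(-9*(-7)) + Z) = 1/(-32/((-9*(-7))) + 3741) = 1/(-32/63 + 3741) = 1/(235651/63) = 63/235651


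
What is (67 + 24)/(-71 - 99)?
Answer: -91/170 ≈ -0.53529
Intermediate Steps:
(67 + 24)/(-71 - 99) = 91/(-170) = 91*(-1/170) = -91/170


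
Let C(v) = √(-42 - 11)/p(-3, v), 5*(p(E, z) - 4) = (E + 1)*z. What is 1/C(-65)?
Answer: -30*I*√53/53 ≈ -4.1208*I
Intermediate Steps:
p(E, z) = 4 + z*(1 + E)/5 (p(E, z) = 4 + ((E + 1)*z)/5 = 4 + ((1 + E)*z)/5 = 4 + (z*(1 + E))/5 = 4 + z*(1 + E)/5)
C(v) = I*√53/(4 - 2*v/5) (C(v) = √(-42 - 11)/(4 + v/5 + (⅕)*(-3)*v) = √(-53)/(4 + v/5 - 3*v/5) = (I*√53)/(4 - 2*v/5) = I*√53/(4 - 2*v/5))
1/C(-65) = 1/(-5*I*√53/(-20 + 2*(-65))) = 1/(-5*I*√53/(-20 - 130)) = 1/(-5*I*√53/(-150)) = 1/(-5*I*√53*(-1/150)) = 1/(I*√53/30) = -30*I*√53/53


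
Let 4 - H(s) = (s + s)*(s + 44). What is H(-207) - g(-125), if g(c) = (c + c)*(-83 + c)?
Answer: -119478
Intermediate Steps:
g(c) = 2*c*(-83 + c) (g(c) = (2*c)*(-83 + c) = 2*c*(-83 + c))
H(s) = 4 - 2*s*(44 + s) (H(s) = 4 - (s + s)*(s + 44) = 4 - 2*s*(44 + s))
H(-207) - g(-125) = (4 - 88*(-207) - 2*(-207)**2) - 2*(-125)*(-83 - 125) = (4 + 18216 - 2*42849) - 2*(-125)*(-208) = (4 + 18216 - 85698) - 1*52000 = -67478 - 52000 = -119478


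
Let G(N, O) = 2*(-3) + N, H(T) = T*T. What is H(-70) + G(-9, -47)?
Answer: 4885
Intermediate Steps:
H(T) = T²
G(N, O) = -6 + N
H(-70) + G(-9, -47) = (-70)² + (-6 - 9) = 4900 - 15 = 4885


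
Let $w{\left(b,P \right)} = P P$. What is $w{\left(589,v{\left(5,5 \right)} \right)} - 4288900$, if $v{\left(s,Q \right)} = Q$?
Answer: $-4288875$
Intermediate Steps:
$w{\left(b,P \right)} = P^{2}$
$w{\left(589,v{\left(5,5 \right)} \right)} - 4288900 = 5^{2} - 4288900 = 25 - 4288900 = -4288875$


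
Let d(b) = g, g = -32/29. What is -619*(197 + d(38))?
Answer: -3516539/29 ≈ -1.2126e+5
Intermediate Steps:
g = -32/29 (g = -32*1/29 = -32/29 ≈ -1.1034)
d(b) = -32/29
-619*(197 + d(38)) = -619*(197 - 32/29) = -619*5681/29 = -3516539/29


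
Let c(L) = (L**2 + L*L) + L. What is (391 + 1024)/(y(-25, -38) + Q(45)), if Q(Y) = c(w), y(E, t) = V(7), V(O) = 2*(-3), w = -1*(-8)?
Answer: 283/26 ≈ 10.885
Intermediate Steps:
w = 8
V(O) = -6
c(L) = L + 2*L**2 (c(L) = (L**2 + L**2) + L = 2*L**2 + L = L + 2*L**2)
y(E, t) = -6
Q(Y) = 136 (Q(Y) = 8*(1 + 2*8) = 8*(1 + 16) = 8*17 = 136)
(391 + 1024)/(y(-25, -38) + Q(45)) = (391 + 1024)/(-6 + 136) = 1415/130 = 1415*(1/130) = 283/26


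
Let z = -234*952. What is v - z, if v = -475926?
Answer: -253158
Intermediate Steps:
z = -222768
v - z = -475926 - 1*(-222768) = -475926 + 222768 = -253158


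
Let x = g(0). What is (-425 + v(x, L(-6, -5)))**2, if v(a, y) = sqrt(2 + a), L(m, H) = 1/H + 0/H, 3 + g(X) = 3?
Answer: (425 - sqrt(2))**2 ≈ 1.7943e+5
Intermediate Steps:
g(X) = 0 (g(X) = -3 + 3 = 0)
x = 0
L(m, H) = 1/H (L(m, H) = 1/H + 0 = 1/H)
(-425 + v(x, L(-6, -5)))**2 = (-425 + sqrt(2 + 0))**2 = (-425 + sqrt(2))**2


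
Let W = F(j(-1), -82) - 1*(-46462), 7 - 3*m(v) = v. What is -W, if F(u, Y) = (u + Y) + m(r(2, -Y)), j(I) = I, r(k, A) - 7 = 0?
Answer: -46379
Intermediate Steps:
r(k, A) = 7 (r(k, A) = 7 + 0 = 7)
m(v) = 7/3 - v/3
F(u, Y) = Y + u (F(u, Y) = (u + Y) + (7/3 - ⅓*7) = (Y + u) + (7/3 - 7/3) = (Y + u) + 0 = Y + u)
W = 46379 (W = (-82 - 1) - 1*(-46462) = -83 + 46462 = 46379)
-W = -1*46379 = -46379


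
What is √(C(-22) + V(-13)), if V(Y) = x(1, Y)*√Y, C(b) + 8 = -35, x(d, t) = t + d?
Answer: √(-43 - 12*I*√13) ≈ 3.0 - 7.2111*I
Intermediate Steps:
x(d, t) = d + t
C(b) = -43 (C(b) = -8 - 35 = -43)
V(Y) = √Y*(1 + Y) (V(Y) = (1 + Y)*√Y = √Y*(1 + Y))
√(C(-22) + V(-13)) = √(-43 + √(-13)*(1 - 13)) = √(-43 + (I*√13)*(-12)) = √(-43 - 12*I*√13)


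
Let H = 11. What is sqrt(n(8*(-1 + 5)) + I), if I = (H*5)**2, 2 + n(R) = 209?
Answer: 4*sqrt(202) ≈ 56.851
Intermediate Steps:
n(R) = 207 (n(R) = -2 + 209 = 207)
I = 3025 (I = (11*5)**2 = 55**2 = 3025)
sqrt(n(8*(-1 + 5)) + I) = sqrt(207 + 3025) = sqrt(3232) = 4*sqrt(202)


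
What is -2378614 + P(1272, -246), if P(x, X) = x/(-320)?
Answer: -95144719/40 ≈ -2.3786e+6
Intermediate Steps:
P(x, X) = -x/320 (P(x, X) = x*(-1/320) = -x/320)
-2378614 + P(1272, -246) = -2378614 - 1/320*1272 = -2378614 - 159/40 = -95144719/40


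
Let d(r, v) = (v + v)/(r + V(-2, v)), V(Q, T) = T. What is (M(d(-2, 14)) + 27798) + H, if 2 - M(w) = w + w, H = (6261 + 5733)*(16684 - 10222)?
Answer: 232599070/3 ≈ 7.7533e+7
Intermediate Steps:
d(r, v) = 2*v/(r + v) (d(r, v) = (v + v)/(r + v) = (2*v)/(r + v) = 2*v/(r + v))
H = 77505228 (H = 11994*6462 = 77505228)
M(w) = 2 - 2*w (M(w) = 2 - (w + w) = 2 - 2*w)
(M(d(-2, 14)) + 27798) + H = ((2 - 4*14/(-2 + 14)) + 27798) + 77505228 = ((2 - 4*14/12) + 27798) + 77505228 = ((2 - 2*7/3) + 27798) + 77505228 = ((2 - 14/3) + 27798) + 77505228 = (-8/3 + 27798) + 77505228 = 83386/3 + 77505228 = 232599070/3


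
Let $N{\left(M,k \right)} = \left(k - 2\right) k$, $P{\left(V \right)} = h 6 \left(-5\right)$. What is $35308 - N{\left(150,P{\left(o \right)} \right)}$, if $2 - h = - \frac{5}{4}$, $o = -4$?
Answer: $\frac{102427}{4} \approx 25607.0$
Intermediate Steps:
$h = \frac{13}{4}$ ($h = 2 - - \frac{5}{4} = 2 + \frac{5}{4} = \frac{13}{4} \approx 3.25$)
$P{\left(V \right)} = - \frac{195}{2}$ ($P{\left(V \right)} = \frac{13 \cdot 6 \left(-5\right)}{4} = \frac{13}{4} \left(-30\right) = - \frac{195}{2}$)
$N{\left(M,k \right)} = k \left(-2 + k\right)$ ($N{\left(M,k \right)} = \left(-2 + k\right) k = k \left(-2 + k\right)$)
$35308 - N{\left(150,P{\left(o \right)} \right)} = 35308 - - \frac{195 \left(-2 - \frac{195}{2}\right)}{2} = 35308 - \left(- \frac{195}{2}\right) \left(- \frac{199}{2}\right) = 35308 - \frac{38805}{4} = \frac{102427}{4}$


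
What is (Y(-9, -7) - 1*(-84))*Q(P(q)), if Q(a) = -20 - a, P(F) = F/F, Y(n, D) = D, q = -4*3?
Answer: -1617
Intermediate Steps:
q = -12
P(F) = 1
(Y(-9, -7) - 1*(-84))*Q(P(q)) = (-7 - 1*(-84))*(-20 - 1*1) = (-7 + 84)*(-20 - 1) = 77*(-21) = -1617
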